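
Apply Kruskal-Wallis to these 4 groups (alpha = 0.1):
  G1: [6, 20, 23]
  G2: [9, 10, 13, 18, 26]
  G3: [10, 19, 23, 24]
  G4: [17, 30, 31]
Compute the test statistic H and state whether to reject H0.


Step 1: Combine all N = 15 observations and assign midranks.
sorted (value, group, rank): (6,G1,1), (9,G2,2), (10,G2,3.5), (10,G3,3.5), (13,G2,5), (17,G4,6), (18,G2,7), (19,G3,8), (20,G1,9), (23,G1,10.5), (23,G3,10.5), (24,G3,12), (26,G2,13), (30,G4,14), (31,G4,15)
Step 2: Sum ranks within each group.
R_1 = 20.5 (n_1 = 3)
R_2 = 30.5 (n_2 = 5)
R_3 = 34 (n_3 = 4)
R_4 = 35 (n_4 = 3)
Step 3: H = 12/(N(N+1)) * sum(R_i^2/n_i) - 3(N+1)
     = 12/(15*16) * (20.5^2/3 + 30.5^2/5 + 34^2/4 + 35^2/3) - 3*16
     = 0.050000 * 1023.47 - 48
     = 3.173333.
Step 4: Ties present; correction factor C = 1 - 12/(15^3 - 15) = 0.996429. Corrected H = 3.173333 / 0.996429 = 3.184707.
Step 5: Under H0, H ~ chi^2(3); p-value = 0.364014.
Step 6: alpha = 0.1. fail to reject H0.

H = 3.1847, df = 3, p = 0.364014, fail to reject H0.


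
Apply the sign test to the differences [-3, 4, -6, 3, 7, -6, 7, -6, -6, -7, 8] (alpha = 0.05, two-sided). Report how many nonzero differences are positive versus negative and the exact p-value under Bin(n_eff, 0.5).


Step 1: Discard zero differences. Original n = 11; n_eff = number of nonzero differences = 11.
Nonzero differences (with sign): -3, +4, -6, +3, +7, -6, +7, -6, -6, -7, +8
Step 2: Count signs: positive = 5, negative = 6.
Step 3: Under H0: P(positive) = 0.5, so the number of positives S ~ Bin(11, 0.5).
Step 4: Two-sided exact p-value = sum of Bin(11,0.5) probabilities at or below the observed probability = 1.000000.
Step 5: alpha = 0.05. fail to reject H0.

n_eff = 11, pos = 5, neg = 6, p = 1.000000, fail to reject H0.


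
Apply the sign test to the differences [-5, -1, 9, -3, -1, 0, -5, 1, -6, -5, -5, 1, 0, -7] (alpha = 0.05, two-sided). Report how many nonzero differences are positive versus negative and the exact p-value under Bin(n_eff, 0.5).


Step 1: Discard zero differences. Original n = 14; n_eff = number of nonzero differences = 12.
Nonzero differences (with sign): -5, -1, +9, -3, -1, -5, +1, -6, -5, -5, +1, -7
Step 2: Count signs: positive = 3, negative = 9.
Step 3: Under H0: P(positive) = 0.5, so the number of positives S ~ Bin(12, 0.5).
Step 4: Two-sided exact p-value = sum of Bin(12,0.5) probabilities at or below the observed probability = 0.145996.
Step 5: alpha = 0.05. fail to reject H0.

n_eff = 12, pos = 3, neg = 9, p = 0.145996, fail to reject H0.


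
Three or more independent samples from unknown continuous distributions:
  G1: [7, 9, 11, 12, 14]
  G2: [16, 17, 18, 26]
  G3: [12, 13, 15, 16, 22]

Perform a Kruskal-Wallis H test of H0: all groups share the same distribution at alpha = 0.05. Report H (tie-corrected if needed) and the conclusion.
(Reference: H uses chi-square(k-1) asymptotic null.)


Step 1: Combine all N = 14 observations and assign midranks.
sorted (value, group, rank): (7,G1,1), (9,G1,2), (11,G1,3), (12,G1,4.5), (12,G3,4.5), (13,G3,6), (14,G1,7), (15,G3,8), (16,G2,9.5), (16,G3,9.5), (17,G2,11), (18,G2,12), (22,G3,13), (26,G2,14)
Step 2: Sum ranks within each group.
R_1 = 17.5 (n_1 = 5)
R_2 = 46.5 (n_2 = 4)
R_3 = 41 (n_3 = 5)
Step 3: H = 12/(N(N+1)) * sum(R_i^2/n_i) - 3(N+1)
     = 12/(14*15) * (17.5^2/5 + 46.5^2/4 + 41^2/5) - 3*15
     = 0.057143 * 938.013 - 45
     = 8.600714.
Step 4: Ties present; correction factor C = 1 - 12/(14^3 - 14) = 0.995604. Corrected H = 8.600714 / 0.995604 = 8.638687.
Step 5: Under H0, H ~ chi^2(2); p-value = 0.013309.
Step 6: alpha = 0.05. reject H0.

H = 8.6387, df = 2, p = 0.013309, reject H0.


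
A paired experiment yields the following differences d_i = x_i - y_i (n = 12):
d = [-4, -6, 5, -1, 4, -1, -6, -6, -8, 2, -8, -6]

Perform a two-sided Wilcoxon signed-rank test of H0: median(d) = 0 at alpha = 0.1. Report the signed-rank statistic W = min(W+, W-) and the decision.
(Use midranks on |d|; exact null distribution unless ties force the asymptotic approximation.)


Step 1: Drop any zero differences (none here) and take |d_i|.
|d| = [4, 6, 5, 1, 4, 1, 6, 6, 8, 2, 8, 6]
Step 2: Midrank |d_i| (ties get averaged ranks).
ranks: |4|->4.5, |6|->8.5, |5|->6, |1|->1.5, |4|->4.5, |1|->1.5, |6|->8.5, |6|->8.5, |8|->11.5, |2|->3, |8|->11.5, |6|->8.5
Step 3: Attach original signs; sum ranks with positive sign and with negative sign.
W+ = 6 + 4.5 + 3 = 13.5
W- = 4.5 + 8.5 + 1.5 + 1.5 + 8.5 + 8.5 + 11.5 + 11.5 + 8.5 = 64.5
(Check: W+ + W- = 78 should equal n(n+1)/2 = 78.)
Step 4: Test statistic W = min(W+, W-) = 13.5.
Step 5: Ties in |d|, so use the tie-corrected normal approximation.
        E[W] = n(n+1)/4 = 12*13/4 = 39.
        Tie groups: |d|=1 (t=2), |d|=4 (t=2), |d|=6 (t=4), |d|=8 (t=2); sum(t^3 - t) = 78.
        Var[W] = n(n+1)(2n+1)/24 - sum(t^3-t)/48 = 3900/24 - 78/48 = 160.875.
        z = (W - E[W]) / sqrt(Var[W]) = (13.5 - 39) / 12.6837 = -2.0105.
        Two-sided p = 2*Phi(z) = 0.044382.
Step 6: alpha = 0.1. reject H0.

W+ = 13.5, W- = 64.5, W = min = 13.5, p = 0.044382, reject H0.


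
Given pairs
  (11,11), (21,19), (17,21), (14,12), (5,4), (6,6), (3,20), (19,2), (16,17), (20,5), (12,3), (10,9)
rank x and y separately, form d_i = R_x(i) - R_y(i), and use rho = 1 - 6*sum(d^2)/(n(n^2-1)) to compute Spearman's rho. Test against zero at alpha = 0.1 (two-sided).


Step 1: Rank x and y separately (midranks; no ties here).
rank(x): 11->5, 21->12, 17->9, 14->7, 5->2, 6->3, 3->1, 19->10, 16->8, 20->11, 12->6, 10->4
rank(y): 11->7, 19->10, 21->12, 12->8, 4->3, 6->5, 20->11, 2->1, 17->9, 5->4, 3->2, 9->6
Step 2: d_i = R_x(i) - R_y(i); compute d_i^2.
  (5-7)^2=4, (12-10)^2=4, (9-12)^2=9, (7-8)^2=1, (2-3)^2=1, (3-5)^2=4, (1-11)^2=100, (10-1)^2=81, (8-9)^2=1, (11-4)^2=49, (6-2)^2=16, (4-6)^2=4
sum(d^2) = 274.
Step 3: rho = 1 - 6*274 / (12*(12^2 - 1)) = 1 - 1644/1716 = 0.041958.
Step 4: Under H0, t = rho * sqrt((n-2)/(1-rho^2)) = 0.1328 ~ t(10).
Step 5: Two-sided p-value from the t-distribution with 10 df = 0.896986.
Step 6: alpha = 0.1. fail to reject H0.

rho = 0.0420, p = 0.896986, fail to reject H0 at alpha = 0.1.


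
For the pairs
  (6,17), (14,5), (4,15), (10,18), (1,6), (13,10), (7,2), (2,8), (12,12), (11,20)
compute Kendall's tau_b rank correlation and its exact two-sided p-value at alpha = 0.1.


Step 1: Enumerate the 45 unordered pairs (i,j) with i<j and classify each by sign(x_j-x_i) * sign(y_j-y_i).
  (1,2):dx=+8,dy=-12->D; (1,3):dx=-2,dy=-2->C; (1,4):dx=+4,dy=+1->C; (1,5):dx=-5,dy=-11->C
  (1,6):dx=+7,dy=-7->D; (1,7):dx=+1,dy=-15->D; (1,8):dx=-4,dy=-9->C; (1,9):dx=+6,dy=-5->D
  (1,10):dx=+5,dy=+3->C; (2,3):dx=-10,dy=+10->D; (2,4):dx=-4,dy=+13->D; (2,5):dx=-13,dy=+1->D
  (2,6):dx=-1,dy=+5->D; (2,7):dx=-7,dy=-3->C; (2,8):dx=-12,dy=+3->D; (2,9):dx=-2,dy=+7->D
  (2,10):dx=-3,dy=+15->D; (3,4):dx=+6,dy=+3->C; (3,5):dx=-3,dy=-9->C; (3,6):dx=+9,dy=-5->D
  (3,7):dx=+3,dy=-13->D; (3,8):dx=-2,dy=-7->C; (3,9):dx=+8,dy=-3->D; (3,10):dx=+7,dy=+5->C
  (4,5):dx=-9,dy=-12->C; (4,6):dx=+3,dy=-8->D; (4,7):dx=-3,dy=-16->C; (4,8):dx=-8,dy=-10->C
  (4,9):dx=+2,dy=-6->D; (4,10):dx=+1,dy=+2->C; (5,6):dx=+12,dy=+4->C; (5,7):dx=+6,dy=-4->D
  (5,8):dx=+1,dy=+2->C; (5,9):dx=+11,dy=+6->C; (5,10):dx=+10,dy=+14->C; (6,7):dx=-6,dy=-8->C
  (6,8):dx=-11,dy=-2->C; (6,9):dx=-1,dy=+2->D; (6,10):dx=-2,dy=+10->D; (7,8):dx=-5,dy=+6->D
  (7,9):dx=+5,dy=+10->C; (7,10):dx=+4,dy=+18->C; (8,9):dx=+10,dy=+4->C; (8,10):dx=+9,dy=+12->C
  (9,10):dx=-1,dy=+8->D
Step 2: C = 24, D = 21, total pairs = 45.
Step 3: tau = (C - D)/(n(n-1)/2) = (24 - 21)/45 = 0.066667.
Step 4: Exact two-sided p-value (enumerate n! = 3628800 permutations of y under H0): p = 0.861801.
Step 5: alpha = 0.1. fail to reject H0.

tau_b = 0.0667 (C=24, D=21), p = 0.861801, fail to reject H0.


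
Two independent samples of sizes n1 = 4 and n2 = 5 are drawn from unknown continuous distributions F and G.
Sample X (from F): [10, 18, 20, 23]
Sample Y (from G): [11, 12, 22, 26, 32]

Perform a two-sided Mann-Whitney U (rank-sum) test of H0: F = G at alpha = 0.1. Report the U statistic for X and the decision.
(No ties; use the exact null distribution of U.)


Step 1: Combine and sort all 9 observations; assign midranks.
sorted (value, group): (10,X), (11,Y), (12,Y), (18,X), (20,X), (22,Y), (23,X), (26,Y), (32,Y)
ranks: 10->1, 11->2, 12->3, 18->4, 20->5, 22->6, 23->7, 26->8, 32->9
Step 2: Rank sum for X: R1 = 1 + 4 + 5 + 7 = 17.
Step 3: U_X = R1 - n1(n1+1)/2 = 17 - 4*5/2 = 17 - 10 = 7.
       U_Y = n1*n2 - U_X = 20 - 7 = 13.
Step 4: No ties, so the exact null distribution of U (based on enumerating the C(9,4) = 126 equally likely rank assignments) gives the two-sided p-value.
Step 5: p-value = 0.555556; compare to alpha = 0.1. fail to reject H0.

U_X = 7, p = 0.555556, fail to reject H0 at alpha = 0.1.


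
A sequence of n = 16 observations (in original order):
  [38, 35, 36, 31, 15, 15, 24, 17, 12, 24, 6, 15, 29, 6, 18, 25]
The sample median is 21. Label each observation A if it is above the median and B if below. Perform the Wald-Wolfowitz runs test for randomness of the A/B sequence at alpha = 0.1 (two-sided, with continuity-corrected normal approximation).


Step 1: Compute median = 21; label A = above, B = below.
Labels in order: AAAABBABBABBABBA  (n_A = 8, n_B = 8)
Step 2: Count runs R = 9.
Step 3: Under H0 (random ordering), E[R] = 2*n_A*n_B/(n_A+n_B) + 1 = 2*8*8/16 + 1 = 9.0000.
        Var[R] = 2*n_A*n_B*(2*n_A*n_B - n_A - n_B) / ((n_A+n_B)^2 * (n_A+n_B-1)) = 14336/3840 = 3.7333.
        SD[R] = 1.9322.
Step 4: R = E[R], so z = 0 with no continuity correction.
Step 5: Two-sided p-value via normal approximation = 2*(1 - Phi(|z|)) = 1.000000.
Step 6: alpha = 0.1. fail to reject H0.

R = 9, z = 0.0000, p = 1.000000, fail to reject H0.


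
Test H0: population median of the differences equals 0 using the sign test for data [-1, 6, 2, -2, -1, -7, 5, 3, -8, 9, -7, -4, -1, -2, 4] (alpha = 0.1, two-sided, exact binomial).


Step 1: Discard zero differences. Original n = 15; n_eff = number of nonzero differences = 15.
Nonzero differences (with sign): -1, +6, +2, -2, -1, -7, +5, +3, -8, +9, -7, -4, -1, -2, +4
Step 2: Count signs: positive = 6, negative = 9.
Step 3: Under H0: P(positive) = 0.5, so the number of positives S ~ Bin(15, 0.5).
Step 4: Two-sided exact p-value = sum of Bin(15,0.5) probabilities at or below the observed probability = 0.607239.
Step 5: alpha = 0.1. fail to reject H0.

n_eff = 15, pos = 6, neg = 9, p = 0.607239, fail to reject H0.


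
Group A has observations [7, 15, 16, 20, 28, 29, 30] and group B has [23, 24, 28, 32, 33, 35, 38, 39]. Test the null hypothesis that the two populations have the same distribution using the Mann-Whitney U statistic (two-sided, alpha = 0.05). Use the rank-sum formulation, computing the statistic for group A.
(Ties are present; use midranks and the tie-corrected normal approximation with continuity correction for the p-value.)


Step 1: Combine and sort all 15 observations; assign midranks.
sorted (value, group): (7,X), (15,X), (16,X), (20,X), (23,Y), (24,Y), (28,X), (28,Y), (29,X), (30,X), (32,Y), (33,Y), (35,Y), (38,Y), (39,Y)
ranks: 7->1, 15->2, 16->3, 20->4, 23->5, 24->6, 28->7.5, 28->7.5, 29->9, 30->10, 32->11, 33->12, 35->13, 38->14, 39->15
Step 2: Rank sum for X: R1 = 1 + 2 + 3 + 4 + 7.5 + 9 + 10 = 36.5.
Step 3: U_X = R1 - n1(n1+1)/2 = 36.5 - 7*8/2 = 36.5 - 28 = 8.5.
       U_Y = n1*n2 - U_X = 56 - 8.5 = 47.5.
Step 4: Ties are present, so use the tie-corrected normal approximation (with continuity correction) for the p-value.
Step 5: p-value = 0.027751; compare to alpha = 0.05. reject H0.

U_X = 8.5, p = 0.027751, reject H0 at alpha = 0.05.


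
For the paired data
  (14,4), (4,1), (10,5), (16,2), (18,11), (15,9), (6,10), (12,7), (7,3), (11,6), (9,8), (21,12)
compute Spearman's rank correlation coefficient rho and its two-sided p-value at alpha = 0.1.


Step 1: Rank x and y separately (midranks; no ties here).
rank(x): 14->8, 4->1, 10->5, 16->10, 18->11, 15->9, 6->2, 12->7, 7->3, 11->6, 9->4, 21->12
rank(y): 4->4, 1->1, 5->5, 2->2, 11->11, 9->9, 10->10, 7->7, 3->3, 6->6, 8->8, 12->12
Step 2: d_i = R_x(i) - R_y(i); compute d_i^2.
  (8-4)^2=16, (1-1)^2=0, (5-5)^2=0, (10-2)^2=64, (11-11)^2=0, (9-9)^2=0, (2-10)^2=64, (7-7)^2=0, (3-3)^2=0, (6-6)^2=0, (4-8)^2=16, (12-12)^2=0
sum(d^2) = 160.
Step 3: rho = 1 - 6*160 / (12*(12^2 - 1)) = 1 - 960/1716 = 0.440559.
Step 4: Under H0, t = rho * sqrt((n-2)/(1-rho^2)) = 1.5519 ~ t(10).
Step 5: Two-sided p-value from the t-distribution with 10 df = 0.151735.
Step 6: alpha = 0.1. fail to reject H0.

rho = 0.4406, p = 0.151735, fail to reject H0 at alpha = 0.1.


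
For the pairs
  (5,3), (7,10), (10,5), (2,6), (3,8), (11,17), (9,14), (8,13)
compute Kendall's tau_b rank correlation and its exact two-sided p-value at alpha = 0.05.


Step 1: Enumerate the 28 unordered pairs (i,j) with i<j and classify each by sign(x_j-x_i) * sign(y_j-y_i).
  (1,2):dx=+2,dy=+7->C; (1,3):dx=+5,dy=+2->C; (1,4):dx=-3,dy=+3->D; (1,5):dx=-2,dy=+5->D
  (1,6):dx=+6,dy=+14->C; (1,7):dx=+4,dy=+11->C; (1,8):dx=+3,dy=+10->C; (2,3):dx=+3,dy=-5->D
  (2,4):dx=-5,dy=-4->C; (2,5):dx=-4,dy=-2->C; (2,6):dx=+4,dy=+7->C; (2,7):dx=+2,dy=+4->C
  (2,8):dx=+1,dy=+3->C; (3,4):dx=-8,dy=+1->D; (3,5):dx=-7,dy=+3->D; (3,6):dx=+1,dy=+12->C
  (3,7):dx=-1,dy=+9->D; (3,8):dx=-2,dy=+8->D; (4,5):dx=+1,dy=+2->C; (4,6):dx=+9,dy=+11->C
  (4,7):dx=+7,dy=+8->C; (4,8):dx=+6,dy=+7->C; (5,6):dx=+8,dy=+9->C; (5,7):dx=+6,dy=+6->C
  (5,8):dx=+5,dy=+5->C; (6,7):dx=-2,dy=-3->C; (6,8):dx=-3,dy=-4->C; (7,8):dx=-1,dy=-1->C
Step 2: C = 21, D = 7, total pairs = 28.
Step 3: tau = (C - D)/(n(n-1)/2) = (21 - 7)/28 = 0.500000.
Step 4: Exact two-sided p-value (enumerate n! = 40320 permutations of y under H0): p = 0.108681.
Step 5: alpha = 0.05. fail to reject H0.

tau_b = 0.5000 (C=21, D=7), p = 0.108681, fail to reject H0.


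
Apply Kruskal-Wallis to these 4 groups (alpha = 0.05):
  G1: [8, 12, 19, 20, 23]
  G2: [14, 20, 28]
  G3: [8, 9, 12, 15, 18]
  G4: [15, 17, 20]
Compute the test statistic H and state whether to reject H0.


Step 1: Combine all N = 16 observations and assign midranks.
sorted (value, group, rank): (8,G1,1.5), (8,G3,1.5), (9,G3,3), (12,G1,4.5), (12,G3,4.5), (14,G2,6), (15,G3,7.5), (15,G4,7.5), (17,G4,9), (18,G3,10), (19,G1,11), (20,G1,13), (20,G2,13), (20,G4,13), (23,G1,15), (28,G2,16)
Step 2: Sum ranks within each group.
R_1 = 45 (n_1 = 5)
R_2 = 35 (n_2 = 3)
R_3 = 26.5 (n_3 = 5)
R_4 = 29.5 (n_4 = 3)
Step 3: H = 12/(N(N+1)) * sum(R_i^2/n_i) - 3(N+1)
     = 12/(16*17) * (45^2/5 + 35^2/3 + 26.5^2/5 + 29.5^2/3) - 3*17
     = 0.044118 * 1243.87 - 51
     = 3.876471.
Step 4: Ties present; correction factor C = 1 - 42/(16^3 - 16) = 0.989706. Corrected H = 3.876471 / 0.989706 = 3.916790.
Step 5: Under H0, H ~ chi^2(3); p-value = 0.270591.
Step 6: alpha = 0.05. fail to reject H0.

H = 3.9168, df = 3, p = 0.270591, fail to reject H0.


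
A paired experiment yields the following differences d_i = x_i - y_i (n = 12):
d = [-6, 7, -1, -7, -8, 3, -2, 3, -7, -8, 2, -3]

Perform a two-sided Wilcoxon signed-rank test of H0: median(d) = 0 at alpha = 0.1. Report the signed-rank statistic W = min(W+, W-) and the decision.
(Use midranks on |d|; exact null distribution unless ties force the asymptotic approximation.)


Step 1: Drop any zero differences (none here) and take |d_i|.
|d| = [6, 7, 1, 7, 8, 3, 2, 3, 7, 8, 2, 3]
Step 2: Midrank |d_i| (ties get averaged ranks).
ranks: |6|->7, |7|->9, |1|->1, |7|->9, |8|->11.5, |3|->5, |2|->2.5, |3|->5, |7|->9, |8|->11.5, |2|->2.5, |3|->5
Step 3: Attach original signs; sum ranks with positive sign and with negative sign.
W+ = 9 + 5 + 5 + 2.5 = 21.5
W- = 7 + 1 + 9 + 11.5 + 2.5 + 9 + 11.5 + 5 = 56.5
(Check: W+ + W- = 78 should equal n(n+1)/2 = 78.)
Step 4: Test statistic W = min(W+, W-) = 21.5.
Step 5: Ties in |d|, so use the tie-corrected normal approximation.
        E[W] = n(n+1)/4 = 12*13/4 = 39.
        Tie groups: |d|=2 (t=2), |d|=3 (t=3), |d|=7 (t=3), |d|=8 (t=2); sum(t^3 - t) = 60.
        Var[W] = n(n+1)(2n+1)/24 - sum(t^3-t)/48 = 3900/24 - 60/48 = 161.25.
        z = (W - E[W]) / sqrt(Var[W]) = (21.5 - 39) / 12.6984 = -1.3781.
        Two-sided p = 2*Phi(z) = 0.168165.
Step 6: alpha = 0.1. fail to reject H0.

W+ = 21.5, W- = 56.5, W = min = 21.5, p = 0.168165, fail to reject H0.


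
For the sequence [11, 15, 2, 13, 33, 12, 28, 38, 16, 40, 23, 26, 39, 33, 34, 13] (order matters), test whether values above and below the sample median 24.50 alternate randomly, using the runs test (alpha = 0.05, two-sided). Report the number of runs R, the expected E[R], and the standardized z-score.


Step 1: Compute median = 24.50; label A = above, B = below.
Labels in order: BBBBABAABABAAAAB  (n_A = 8, n_B = 8)
Step 2: Count runs R = 9.
Step 3: Under H0 (random ordering), E[R] = 2*n_A*n_B/(n_A+n_B) + 1 = 2*8*8/16 + 1 = 9.0000.
        Var[R] = 2*n_A*n_B*(2*n_A*n_B - n_A - n_B) / ((n_A+n_B)^2 * (n_A+n_B-1)) = 14336/3840 = 3.7333.
        SD[R] = 1.9322.
Step 4: R = E[R], so z = 0 with no continuity correction.
Step 5: Two-sided p-value via normal approximation = 2*(1 - Phi(|z|)) = 1.000000.
Step 6: alpha = 0.05. fail to reject H0.

R = 9, z = 0.0000, p = 1.000000, fail to reject H0.


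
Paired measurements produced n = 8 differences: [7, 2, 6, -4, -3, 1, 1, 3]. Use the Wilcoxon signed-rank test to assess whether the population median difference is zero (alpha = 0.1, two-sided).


Step 1: Drop any zero differences (none here) and take |d_i|.
|d| = [7, 2, 6, 4, 3, 1, 1, 3]
Step 2: Midrank |d_i| (ties get averaged ranks).
ranks: |7|->8, |2|->3, |6|->7, |4|->6, |3|->4.5, |1|->1.5, |1|->1.5, |3|->4.5
Step 3: Attach original signs; sum ranks with positive sign and with negative sign.
W+ = 8 + 3 + 7 + 1.5 + 1.5 + 4.5 = 25.5
W- = 6 + 4.5 = 10.5
(Check: W+ + W- = 36 should equal n(n+1)/2 = 36.)
Step 4: Test statistic W = min(W+, W-) = 10.5.
Step 5: Ties in |d|, so use the tie-corrected normal approximation.
        E[W] = n(n+1)/4 = 8*9/4 = 18.
        Tie groups: |d|=1 (t=2), |d|=3 (t=2); sum(t^3 - t) = 12.
        Var[W] = n(n+1)(2n+1)/24 - sum(t^3-t)/48 = 1224/24 - 12/48 = 50.75.
        z = (W - E[W]) / sqrt(Var[W]) = (10.5 - 18) / 7.1239 = -1.0528.
        Two-sided p = 2*Phi(z) = 0.292436.
Step 6: alpha = 0.1. fail to reject H0.

W+ = 25.5, W- = 10.5, W = min = 10.5, p = 0.292436, fail to reject H0.


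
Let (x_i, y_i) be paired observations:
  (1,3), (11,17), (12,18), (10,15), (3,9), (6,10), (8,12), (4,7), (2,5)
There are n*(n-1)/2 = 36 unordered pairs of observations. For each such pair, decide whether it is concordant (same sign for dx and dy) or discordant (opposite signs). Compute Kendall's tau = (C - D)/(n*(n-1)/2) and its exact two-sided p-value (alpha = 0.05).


Step 1: Enumerate the 36 unordered pairs (i,j) with i<j and classify each by sign(x_j-x_i) * sign(y_j-y_i).
  (1,2):dx=+10,dy=+14->C; (1,3):dx=+11,dy=+15->C; (1,4):dx=+9,dy=+12->C; (1,5):dx=+2,dy=+6->C
  (1,6):dx=+5,dy=+7->C; (1,7):dx=+7,dy=+9->C; (1,8):dx=+3,dy=+4->C; (1,9):dx=+1,dy=+2->C
  (2,3):dx=+1,dy=+1->C; (2,4):dx=-1,dy=-2->C; (2,5):dx=-8,dy=-8->C; (2,6):dx=-5,dy=-7->C
  (2,7):dx=-3,dy=-5->C; (2,8):dx=-7,dy=-10->C; (2,9):dx=-9,dy=-12->C; (3,4):dx=-2,dy=-3->C
  (3,5):dx=-9,dy=-9->C; (3,6):dx=-6,dy=-8->C; (3,7):dx=-4,dy=-6->C; (3,8):dx=-8,dy=-11->C
  (3,9):dx=-10,dy=-13->C; (4,5):dx=-7,dy=-6->C; (4,6):dx=-4,dy=-5->C; (4,7):dx=-2,dy=-3->C
  (4,8):dx=-6,dy=-8->C; (4,9):dx=-8,dy=-10->C; (5,6):dx=+3,dy=+1->C; (5,7):dx=+5,dy=+3->C
  (5,8):dx=+1,dy=-2->D; (5,9):dx=-1,dy=-4->C; (6,7):dx=+2,dy=+2->C; (6,8):dx=-2,dy=-3->C
  (6,9):dx=-4,dy=-5->C; (7,8):dx=-4,dy=-5->C; (7,9):dx=-6,dy=-7->C; (8,9):dx=-2,dy=-2->C
Step 2: C = 35, D = 1, total pairs = 36.
Step 3: tau = (C - D)/(n(n-1)/2) = (35 - 1)/36 = 0.944444.
Step 4: Exact two-sided p-value (enumerate n! = 362880 permutations of y under H0): p = 0.000050.
Step 5: alpha = 0.05. reject H0.

tau_b = 0.9444 (C=35, D=1), p = 0.000050, reject H0.


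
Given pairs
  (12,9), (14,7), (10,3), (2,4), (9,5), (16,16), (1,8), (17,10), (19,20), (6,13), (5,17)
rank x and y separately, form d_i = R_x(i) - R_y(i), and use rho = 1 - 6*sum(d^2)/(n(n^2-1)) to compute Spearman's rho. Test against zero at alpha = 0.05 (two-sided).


Step 1: Rank x and y separately (midranks; no ties here).
rank(x): 12->7, 14->8, 10->6, 2->2, 9->5, 16->9, 1->1, 17->10, 19->11, 6->4, 5->3
rank(y): 9->6, 7->4, 3->1, 4->2, 5->3, 16->9, 8->5, 10->7, 20->11, 13->8, 17->10
Step 2: d_i = R_x(i) - R_y(i); compute d_i^2.
  (7-6)^2=1, (8-4)^2=16, (6-1)^2=25, (2-2)^2=0, (5-3)^2=4, (9-9)^2=0, (1-5)^2=16, (10-7)^2=9, (11-11)^2=0, (4-8)^2=16, (3-10)^2=49
sum(d^2) = 136.
Step 3: rho = 1 - 6*136 / (11*(11^2 - 1)) = 1 - 816/1320 = 0.381818.
Step 4: Under H0, t = rho * sqrt((n-2)/(1-rho^2)) = 1.2394 ~ t(9).
Step 5: Two-sided p-value from the t-distribution with 9 df = 0.246560.
Step 6: alpha = 0.05. fail to reject H0.

rho = 0.3818, p = 0.246560, fail to reject H0 at alpha = 0.05.


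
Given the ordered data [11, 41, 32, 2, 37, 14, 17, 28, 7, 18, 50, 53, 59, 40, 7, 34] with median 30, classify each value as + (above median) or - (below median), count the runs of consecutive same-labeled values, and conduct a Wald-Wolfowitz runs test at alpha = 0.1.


Step 1: Compute median = 30; label A = above, B = below.
Labels in order: BAABABBBBBAAAABA  (n_A = 8, n_B = 8)
Step 2: Count runs R = 8.
Step 3: Under H0 (random ordering), E[R] = 2*n_A*n_B/(n_A+n_B) + 1 = 2*8*8/16 + 1 = 9.0000.
        Var[R] = 2*n_A*n_B*(2*n_A*n_B - n_A - n_B) / ((n_A+n_B)^2 * (n_A+n_B-1)) = 14336/3840 = 3.7333.
        SD[R] = 1.9322.
Step 4: Continuity-corrected z = (R + 0.5 - E[R]) / SD[R] = (8 + 0.5 - 9.0000) / 1.9322 = -0.2588.
Step 5: Two-sided p-value via normal approximation = 2*(1 - Phi(|z|)) = 0.795809.
Step 6: alpha = 0.1. fail to reject H0.

R = 8, z = -0.2588, p = 0.795809, fail to reject H0.


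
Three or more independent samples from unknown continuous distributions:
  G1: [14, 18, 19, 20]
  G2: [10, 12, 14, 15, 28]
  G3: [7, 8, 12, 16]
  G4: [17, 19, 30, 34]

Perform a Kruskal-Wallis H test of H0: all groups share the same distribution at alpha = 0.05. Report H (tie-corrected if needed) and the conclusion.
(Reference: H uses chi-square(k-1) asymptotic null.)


Step 1: Combine all N = 17 observations and assign midranks.
sorted (value, group, rank): (7,G3,1), (8,G3,2), (10,G2,3), (12,G2,4.5), (12,G3,4.5), (14,G1,6.5), (14,G2,6.5), (15,G2,8), (16,G3,9), (17,G4,10), (18,G1,11), (19,G1,12.5), (19,G4,12.5), (20,G1,14), (28,G2,15), (30,G4,16), (34,G4,17)
Step 2: Sum ranks within each group.
R_1 = 44 (n_1 = 4)
R_2 = 37 (n_2 = 5)
R_3 = 16.5 (n_3 = 4)
R_4 = 55.5 (n_4 = 4)
Step 3: H = 12/(N(N+1)) * sum(R_i^2/n_i) - 3(N+1)
     = 12/(17*18) * (44^2/4 + 37^2/5 + 16.5^2/4 + 55.5^2/4) - 3*18
     = 0.039216 * 1595.92 - 54
     = 8.585294.
Step 4: Ties present; correction factor C = 1 - 18/(17^3 - 17) = 0.996324. Corrected H = 8.585294 / 0.996324 = 8.616974.
Step 5: Under H0, H ~ chi^2(3); p-value = 0.034842.
Step 6: alpha = 0.05. reject H0.

H = 8.6170, df = 3, p = 0.034842, reject H0.


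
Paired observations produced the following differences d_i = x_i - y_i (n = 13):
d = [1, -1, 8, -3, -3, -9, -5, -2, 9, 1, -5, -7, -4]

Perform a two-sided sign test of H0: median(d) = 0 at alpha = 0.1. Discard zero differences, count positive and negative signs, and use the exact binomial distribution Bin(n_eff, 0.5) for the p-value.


Step 1: Discard zero differences. Original n = 13; n_eff = number of nonzero differences = 13.
Nonzero differences (with sign): +1, -1, +8, -3, -3, -9, -5, -2, +9, +1, -5, -7, -4
Step 2: Count signs: positive = 4, negative = 9.
Step 3: Under H0: P(positive) = 0.5, so the number of positives S ~ Bin(13, 0.5).
Step 4: Two-sided exact p-value = sum of Bin(13,0.5) probabilities at or below the observed probability = 0.266846.
Step 5: alpha = 0.1. fail to reject H0.

n_eff = 13, pos = 4, neg = 9, p = 0.266846, fail to reject H0.


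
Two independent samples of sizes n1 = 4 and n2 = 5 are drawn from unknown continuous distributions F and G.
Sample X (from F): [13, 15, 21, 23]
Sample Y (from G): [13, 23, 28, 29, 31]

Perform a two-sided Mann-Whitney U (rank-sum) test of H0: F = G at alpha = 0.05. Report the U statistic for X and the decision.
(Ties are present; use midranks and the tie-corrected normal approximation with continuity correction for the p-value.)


Step 1: Combine and sort all 9 observations; assign midranks.
sorted (value, group): (13,X), (13,Y), (15,X), (21,X), (23,X), (23,Y), (28,Y), (29,Y), (31,Y)
ranks: 13->1.5, 13->1.5, 15->3, 21->4, 23->5.5, 23->5.5, 28->7, 29->8, 31->9
Step 2: Rank sum for X: R1 = 1.5 + 3 + 4 + 5.5 = 14.
Step 3: U_X = R1 - n1(n1+1)/2 = 14 - 4*5/2 = 14 - 10 = 4.
       U_Y = n1*n2 - U_X = 20 - 4 = 16.
Step 4: Ties are present, so use the tie-corrected normal approximation (with continuity correction) for the p-value.
Step 5: p-value = 0.174277; compare to alpha = 0.05. fail to reject H0.

U_X = 4, p = 0.174277, fail to reject H0 at alpha = 0.05.


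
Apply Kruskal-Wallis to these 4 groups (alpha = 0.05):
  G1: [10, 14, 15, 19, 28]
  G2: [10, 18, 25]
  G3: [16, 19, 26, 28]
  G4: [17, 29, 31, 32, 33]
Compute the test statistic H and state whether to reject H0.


Step 1: Combine all N = 17 observations and assign midranks.
sorted (value, group, rank): (10,G1,1.5), (10,G2,1.5), (14,G1,3), (15,G1,4), (16,G3,5), (17,G4,6), (18,G2,7), (19,G1,8.5), (19,G3,8.5), (25,G2,10), (26,G3,11), (28,G1,12.5), (28,G3,12.5), (29,G4,14), (31,G4,15), (32,G4,16), (33,G4,17)
Step 2: Sum ranks within each group.
R_1 = 29.5 (n_1 = 5)
R_2 = 18.5 (n_2 = 3)
R_3 = 37 (n_3 = 4)
R_4 = 68 (n_4 = 5)
Step 3: H = 12/(N(N+1)) * sum(R_i^2/n_i) - 3(N+1)
     = 12/(17*18) * (29.5^2/5 + 18.5^2/3 + 37^2/4 + 68^2/5) - 3*18
     = 0.039216 * 1555.18 - 54
     = 6.987582.
Step 4: Ties present; correction factor C = 1 - 18/(17^3 - 17) = 0.996324. Corrected H = 6.987582 / 0.996324 = 7.013366.
Step 5: Under H0, H ~ chi^2(3); p-value = 0.071473.
Step 6: alpha = 0.05. fail to reject H0.

H = 7.0134, df = 3, p = 0.071473, fail to reject H0.


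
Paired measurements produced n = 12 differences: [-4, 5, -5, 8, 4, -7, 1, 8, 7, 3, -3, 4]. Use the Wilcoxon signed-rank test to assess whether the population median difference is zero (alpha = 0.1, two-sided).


Step 1: Drop any zero differences (none here) and take |d_i|.
|d| = [4, 5, 5, 8, 4, 7, 1, 8, 7, 3, 3, 4]
Step 2: Midrank |d_i| (ties get averaged ranks).
ranks: |4|->5, |5|->7.5, |5|->7.5, |8|->11.5, |4|->5, |7|->9.5, |1|->1, |8|->11.5, |7|->9.5, |3|->2.5, |3|->2.5, |4|->5
Step 3: Attach original signs; sum ranks with positive sign and with negative sign.
W+ = 7.5 + 11.5 + 5 + 1 + 11.5 + 9.5 + 2.5 + 5 = 53.5
W- = 5 + 7.5 + 9.5 + 2.5 = 24.5
(Check: W+ + W- = 78 should equal n(n+1)/2 = 78.)
Step 4: Test statistic W = min(W+, W-) = 24.5.
Step 5: Ties in |d|, so use the tie-corrected normal approximation.
        E[W] = n(n+1)/4 = 12*13/4 = 39.
        Tie groups: |d|=3 (t=2), |d|=4 (t=3), |d|=5 (t=2), |d|=7 (t=2), |d|=8 (t=2); sum(t^3 - t) = 48.
        Var[W] = n(n+1)(2n+1)/24 - sum(t^3-t)/48 = 3900/24 - 48/48 = 161.5.
        z = (W - E[W]) / sqrt(Var[W]) = (24.5 - 39) / 12.7083 = -1.1410.
        Two-sided p = 2*Phi(z) = 0.253874.
Step 6: alpha = 0.1. fail to reject H0.

W+ = 53.5, W- = 24.5, W = min = 24.5, p = 0.253874, fail to reject H0.


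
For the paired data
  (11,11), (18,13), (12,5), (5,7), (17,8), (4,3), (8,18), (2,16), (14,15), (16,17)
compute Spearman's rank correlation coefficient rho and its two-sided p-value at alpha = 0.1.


Step 1: Rank x and y separately (midranks; no ties here).
rank(x): 11->5, 18->10, 12->6, 5->3, 17->9, 4->2, 8->4, 2->1, 14->7, 16->8
rank(y): 11->5, 13->6, 5->2, 7->3, 8->4, 3->1, 18->10, 16->8, 15->7, 17->9
Step 2: d_i = R_x(i) - R_y(i); compute d_i^2.
  (5-5)^2=0, (10-6)^2=16, (6-2)^2=16, (3-3)^2=0, (9-4)^2=25, (2-1)^2=1, (4-10)^2=36, (1-8)^2=49, (7-7)^2=0, (8-9)^2=1
sum(d^2) = 144.
Step 3: rho = 1 - 6*144 / (10*(10^2 - 1)) = 1 - 864/990 = 0.127273.
Step 4: Under H0, t = rho * sqrt((n-2)/(1-rho^2)) = 0.3629 ~ t(8).
Step 5: Two-sided p-value from the t-distribution with 8 df = 0.726057.
Step 6: alpha = 0.1. fail to reject H0.

rho = 0.1273, p = 0.726057, fail to reject H0 at alpha = 0.1.


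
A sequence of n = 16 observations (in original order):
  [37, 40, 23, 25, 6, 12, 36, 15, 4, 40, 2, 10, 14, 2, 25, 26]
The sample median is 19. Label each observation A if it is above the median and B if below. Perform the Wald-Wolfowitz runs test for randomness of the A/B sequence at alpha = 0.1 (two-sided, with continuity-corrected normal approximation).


Step 1: Compute median = 19; label A = above, B = below.
Labels in order: AAAABBABBABBBBAA  (n_A = 8, n_B = 8)
Step 2: Count runs R = 7.
Step 3: Under H0 (random ordering), E[R] = 2*n_A*n_B/(n_A+n_B) + 1 = 2*8*8/16 + 1 = 9.0000.
        Var[R] = 2*n_A*n_B*(2*n_A*n_B - n_A - n_B) / ((n_A+n_B)^2 * (n_A+n_B-1)) = 14336/3840 = 3.7333.
        SD[R] = 1.9322.
Step 4: Continuity-corrected z = (R + 0.5 - E[R]) / SD[R] = (7 + 0.5 - 9.0000) / 1.9322 = -0.7763.
Step 5: Two-sided p-value via normal approximation = 2*(1 - Phi(|z|)) = 0.437558.
Step 6: alpha = 0.1. fail to reject H0.

R = 7, z = -0.7763, p = 0.437558, fail to reject H0.


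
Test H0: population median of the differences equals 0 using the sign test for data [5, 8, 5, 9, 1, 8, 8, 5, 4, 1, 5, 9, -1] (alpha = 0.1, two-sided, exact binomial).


Step 1: Discard zero differences. Original n = 13; n_eff = number of nonzero differences = 13.
Nonzero differences (with sign): +5, +8, +5, +9, +1, +8, +8, +5, +4, +1, +5, +9, -1
Step 2: Count signs: positive = 12, negative = 1.
Step 3: Under H0: P(positive) = 0.5, so the number of positives S ~ Bin(13, 0.5).
Step 4: Two-sided exact p-value = sum of Bin(13,0.5) probabilities at or below the observed probability = 0.003418.
Step 5: alpha = 0.1. reject H0.

n_eff = 13, pos = 12, neg = 1, p = 0.003418, reject H0.


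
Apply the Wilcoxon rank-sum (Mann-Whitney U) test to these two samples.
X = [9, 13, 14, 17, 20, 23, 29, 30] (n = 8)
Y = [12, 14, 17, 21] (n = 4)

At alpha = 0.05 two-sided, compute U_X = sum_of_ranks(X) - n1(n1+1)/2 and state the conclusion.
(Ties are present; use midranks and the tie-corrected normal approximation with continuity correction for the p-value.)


Step 1: Combine and sort all 12 observations; assign midranks.
sorted (value, group): (9,X), (12,Y), (13,X), (14,X), (14,Y), (17,X), (17,Y), (20,X), (21,Y), (23,X), (29,X), (30,X)
ranks: 9->1, 12->2, 13->3, 14->4.5, 14->4.5, 17->6.5, 17->6.5, 20->8, 21->9, 23->10, 29->11, 30->12
Step 2: Rank sum for X: R1 = 1 + 3 + 4.5 + 6.5 + 8 + 10 + 11 + 12 = 56.
Step 3: U_X = R1 - n1(n1+1)/2 = 56 - 8*9/2 = 56 - 36 = 20.
       U_Y = n1*n2 - U_X = 32 - 20 = 12.
Step 4: Ties are present, so use the tie-corrected normal approximation (with continuity correction) for the p-value.
Step 5: p-value = 0.550818; compare to alpha = 0.05. fail to reject H0.

U_X = 20, p = 0.550818, fail to reject H0 at alpha = 0.05.


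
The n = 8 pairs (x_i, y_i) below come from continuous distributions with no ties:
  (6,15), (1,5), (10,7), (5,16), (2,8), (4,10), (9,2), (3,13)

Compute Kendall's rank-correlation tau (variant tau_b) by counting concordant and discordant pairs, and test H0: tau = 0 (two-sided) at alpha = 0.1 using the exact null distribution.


Step 1: Enumerate the 28 unordered pairs (i,j) with i<j and classify each by sign(x_j-x_i) * sign(y_j-y_i).
  (1,2):dx=-5,dy=-10->C; (1,3):dx=+4,dy=-8->D; (1,4):dx=-1,dy=+1->D; (1,5):dx=-4,dy=-7->C
  (1,6):dx=-2,dy=-5->C; (1,7):dx=+3,dy=-13->D; (1,8):dx=-3,dy=-2->C; (2,3):dx=+9,dy=+2->C
  (2,4):dx=+4,dy=+11->C; (2,5):dx=+1,dy=+3->C; (2,6):dx=+3,dy=+5->C; (2,7):dx=+8,dy=-3->D
  (2,8):dx=+2,dy=+8->C; (3,4):dx=-5,dy=+9->D; (3,5):dx=-8,dy=+1->D; (3,6):dx=-6,dy=+3->D
  (3,7):dx=-1,dy=-5->C; (3,8):dx=-7,dy=+6->D; (4,5):dx=-3,dy=-8->C; (4,6):dx=-1,dy=-6->C
  (4,7):dx=+4,dy=-14->D; (4,8):dx=-2,dy=-3->C; (5,6):dx=+2,dy=+2->C; (5,7):dx=+7,dy=-6->D
  (5,8):dx=+1,dy=+5->C; (6,7):dx=+5,dy=-8->D; (6,8):dx=-1,dy=+3->D; (7,8):dx=-6,dy=+11->D
Step 2: C = 15, D = 13, total pairs = 28.
Step 3: tau = (C - D)/(n(n-1)/2) = (15 - 13)/28 = 0.071429.
Step 4: Exact two-sided p-value (enumerate n! = 40320 permutations of y under H0): p = 0.904861.
Step 5: alpha = 0.1. fail to reject H0.

tau_b = 0.0714 (C=15, D=13), p = 0.904861, fail to reject H0.


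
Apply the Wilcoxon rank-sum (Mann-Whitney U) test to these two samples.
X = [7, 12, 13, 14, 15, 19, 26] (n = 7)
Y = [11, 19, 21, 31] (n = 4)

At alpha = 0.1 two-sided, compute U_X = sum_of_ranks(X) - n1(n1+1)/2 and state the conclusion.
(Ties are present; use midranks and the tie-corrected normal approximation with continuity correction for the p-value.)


Step 1: Combine and sort all 11 observations; assign midranks.
sorted (value, group): (7,X), (11,Y), (12,X), (13,X), (14,X), (15,X), (19,X), (19,Y), (21,Y), (26,X), (31,Y)
ranks: 7->1, 11->2, 12->3, 13->4, 14->5, 15->6, 19->7.5, 19->7.5, 21->9, 26->10, 31->11
Step 2: Rank sum for X: R1 = 1 + 3 + 4 + 5 + 6 + 7.5 + 10 = 36.5.
Step 3: U_X = R1 - n1(n1+1)/2 = 36.5 - 7*8/2 = 36.5 - 28 = 8.5.
       U_Y = n1*n2 - U_X = 28 - 8.5 = 19.5.
Step 4: Ties are present, so use the tie-corrected normal approximation (with continuity correction) for the p-value.
Step 5: p-value = 0.343605; compare to alpha = 0.1. fail to reject H0.

U_X = 8.5, p = 0.343605, fail to reject H0 at alpha = 0.1.


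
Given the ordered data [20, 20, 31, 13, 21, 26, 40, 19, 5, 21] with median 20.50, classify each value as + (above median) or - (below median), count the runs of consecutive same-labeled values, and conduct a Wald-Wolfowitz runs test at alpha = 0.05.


Step 1: Compute median = 20.50; label A = above, B = below.
Labels in order: BBABAAABBA  (n_A = 5, n_B = 5)
Step 2: Count runs R = 6.
Step 3: Under H0 (random ordering), E[R] = 2*n_A*n_B/(n_A+n_B) + 1 = 2*5*5/10 + 1 = 6.0000.
        Var[R] = 2*n_A*n_B*(2*n_A*n_B - n_A - n_B) / ((n_A+n_B)^2 * (n_A+n_B-1)) = 2000/900 = 2.2222.
        SD[R] = 1.4907.
Step 4: R = E[R], so z = 0 with no continuity correction.
Step 5: Two-sided p-value via normal approximation = 2*(1 - Phi(|z|)) = 1.000000.
Step 6: alpha = 0.05. fail to reject H0.

R = 6, z = 0.0000, p = 1.000000, fail to reject H0.


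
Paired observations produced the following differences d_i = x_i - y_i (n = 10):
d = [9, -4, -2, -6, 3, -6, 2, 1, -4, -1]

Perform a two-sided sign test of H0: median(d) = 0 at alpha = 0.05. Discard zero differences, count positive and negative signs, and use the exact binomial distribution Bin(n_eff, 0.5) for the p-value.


Step 1: Discard zero differences. Original n = 10; n_eff = number of nonzero differences = 10.
Nonzero differences (with sign): +9, -4, -2, -6, +3, -6, +2, +1, -4, -1
Step 2: Count signs: positive = 4, negative = 6.
Step 3: Under H0: P(positive) = 0.5, so the number of positives S ~ Bin(10, 0.5).
Step 4: Two-sided exact p-value = sum of Bin(10,0.5) probabilities at or below the observed probability = 0.753906.
Step 5: alpha = 0.05. fail to reject H0.

n_eff = 10, pos = 4, neg = 6, p = 0.753906, fail to reject H0.


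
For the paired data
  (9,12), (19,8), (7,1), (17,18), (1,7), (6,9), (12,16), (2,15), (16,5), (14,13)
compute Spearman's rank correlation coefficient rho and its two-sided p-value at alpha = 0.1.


Step 1: Rank x and y separately (midranks; no ties here).
rank(x): 9->5, 19->10, 7->4, 17->9, 1->1, 6->3, 12->6, 2->2, 16->8, 14->7
rank(y): 12->6, 8->4, 1->1, 18->10, 7->3, 9->5, 16->9, 15->8, 5->2, 13->7
Step 2: d_i = R_x(i) - R_y(i); compute d_i^2.
  (5-6)^2=1, (10-4)^2=36, (4-1)^2=9, (9-10)^2=1, (1-3)^2=4, (3-5)^2=4, (6-9)^2=9, (2-8)^2=36, (8-2)^2=36, (7-7)^2=0
sum(d^2) = 136.
Step 3: rho = 1 - 6*136 / (10*(10^2 - 1)) = 1 - 816/990 = 0.175758.
Step 4: Under H0, t = rho * sqrt((n-2)/(1-rho^2)) = 0.5050 ~ t(8).
Step 5: Two-sided p-value from the t-distribution with 8 df = 0.627188.
Step 6: alpha = 0.1. fail to reject H0.

rho = 0.1758, p = 0.627188, fail to reject H0 at alpha = 0.1.


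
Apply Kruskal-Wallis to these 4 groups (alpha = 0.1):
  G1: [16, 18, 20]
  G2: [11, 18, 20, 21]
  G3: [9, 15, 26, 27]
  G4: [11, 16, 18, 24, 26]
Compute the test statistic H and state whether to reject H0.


Step 1: Combine all N = 16 observations and assign midranks.
sorted (value, group, rank): (9,G3,1), (11,G2,2.5), (11,G4,2.5), (15,G3,4), (16,G1,5.5), (16,G4,5.5), (18,G1,8), (18,G2,8), (18,G4,8), (20,G1,10.5), (20,G2,10.5), (21,G2,12), (24,G4,13), (26,G3,14.5), (26,G4,14.5), (27,G3,16)
Step 2: Sum ranks within each group.
R_1 = 24 (n_1 = 3)
R_2 = 33 (n_2 = 4)
R_3 = 35.5 (n_3 = 4)
R_4 = 43.5 (n_4 = 5)
Step 3: H = 12/(N(N+1)) * sum(R_i^2/n_i) - 3(N+1)
     = 12/(16*17) * (24^2/3 + 33^2/4 + 35.5^2/4 + 43.5^2/5) - 3*17
     = 0.044118 * 1157.76 - 51
     = 0.077757.
Step 4: Ties present; correction factor C = 1 - 48/(16^3 - 16) = 0.988235. Corrected H = 0.077757 / 0.988235 = 0.078683.
Step 5: Under H0, H ~ chi^2(3); p-value = 0.994267.
Step 6: alpha = 0.1. fail to reject H0.

H = 0.0787, df = 3, p = 0.994267, fail to reject H0.


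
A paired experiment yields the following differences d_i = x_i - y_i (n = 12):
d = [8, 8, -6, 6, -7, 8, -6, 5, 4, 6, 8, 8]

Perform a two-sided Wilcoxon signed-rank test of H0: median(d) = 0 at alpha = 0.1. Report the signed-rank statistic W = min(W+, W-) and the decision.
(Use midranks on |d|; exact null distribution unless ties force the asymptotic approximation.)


Step 1: Drop any zero differences (none here) and take |d_i|.
|d| = [8, 8, 6, 6, 7, 8, 6, 5, 4, 6, 8, 8]
Step 2: Midrank |d_i| (ties get averaged ranks).
ranks: |8|->10, |8|->10, |6|->4.5, |6|->4.5, |7|->7, |8|->10, |6|->4.5, |5|->2, |4|->1, |6|->4.5, |8|->10, |8|->10
Step 3: Attach original signs; sum ranks with positive sign and with negative sign.
W+ = 10 + 10 + 4.5 + 10 + 2 + 1 + 4.5 + 10 + 10 = 62
W- = 4.5 + 7 + 4.5 = 16
(Check: W+ + W- = 78 should equal n(n+1)/2 = 78.)
Step 4: Test statistic W = min(W+, W-) = 16.
Step 5: Ties in |d|, so use the tie-corrected normal approximation.
        E[W] = n(n+1)/4 = 12*13/4 = 39.
        Tie groups: |d|=6 (t=4), |d|=8 (t=5); sum(t^3 - t) = 180.
        Var[W] = n(n+1)(2n+1)/24 - sum(t^3-t)/48 = 3900/24 - 180/48 = 158.75.
        z = (W - E[W]) / sqrt(Var[W]) = (16 - 39) / 12.5996 = -1.8255.
        Two-sided p = 2*Phi(z) = 0.067932.
Step 6: alpha = 0.1. reject H0.

W+ = 62, W- = 16, W = min = 16, p = 0.067932, reject H0.


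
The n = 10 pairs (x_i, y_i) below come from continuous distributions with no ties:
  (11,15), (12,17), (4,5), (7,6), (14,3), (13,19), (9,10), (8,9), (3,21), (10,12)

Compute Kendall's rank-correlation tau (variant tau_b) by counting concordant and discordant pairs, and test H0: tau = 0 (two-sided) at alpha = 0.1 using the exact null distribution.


Step 1: Enumerate the 45 unordered pairs (i,j) with i<j and classify each by sign(x_j-x_i) * sign(y_j-y_i).
  (1,2):dx=+1,dy=+2->C; (1,3):dx=-7,dy=-10->C; (1,4):dx=-4,dy=-9->C; (1,5):dx=+3,dy=-12->D
  (1,6):dx=+2,dy=+4->C; (1,7):dx=-2,dy=-5->C; (1,8):dx=-3,dy=-6->C; (1,9):dx=-8,dy=+6->D
  (1,10):dx=-1,dy=-3->C; (2,3):dx=-8,dy=-12->C; (2,4):dx=-5,dy=-11->C; (2,5):dx=+2,dy=-14->D
  (2,6):dx=+1,dy=+2->C; (2,7):dx=-3,dy=-7->C; (2,8):dx=-4,dy=-8->C; (2,9):dx=-9,dy=+4->D
  (2,10):dx=-2,dy=-5->C; (3,4):dx=+3,dy=+1->C; (3,5):dx=+10,dy=-2->D; (3,6):dx=+9,dy=+14->C
  (3,7):dx=+5,dy=+5->C; (3,8):dx=+4,dy=+4->C; (3,9):dx=-1,dy=+16->D; (3,10):dx=+6,dy=+7->C
  (4,5):dx=+7,dy=-3->D; (4,6):dx=+6,dy=+13->C; (4,7):dx=+2,dy=+4->C; (4,8):dx=+1,dy=+3->C
  (4,9):dx=-4,dy=+15->D; (4,10):dx=+3,dy=+6->C; (5,6):dx=-1,dy=+16->D; (5,7):dx=-5,dy=+7->D
  (5,8):dx=-6,dy=+6->D; (5,9):dx=-11,dy=+18->D; (5,10):dx=-4,dy=+9->D; (6,7):dx=-4,dy=-9->C
  (6,8):dx=-5,dy=-10->C; (6,9):dx=-10,dy=+2->D; (6,10):dx=-3,dy=-7->C; (7,8):dx=-1,dy=-1->C
  (7,9):dx=-6,dy=+11->D; (7,10):dx=+1,dy=+2->C; (8,9):dx=-5,dy=+12->D; (8,10):dx=+2,dy=+3->C
  (9,10):dx=+7,dy=-9->D
Step 2: C = 28, D = 17, total pairs = 45.
Step 3: tau = (C - D)/(n(n-1)/2) = (28 - 17)/45 = 0.244444.
Step 4: Exact two-sided p-value (enumerate n! = 3628800 permutations of y under H0): p = 0.380720.
Step 5: alpha = 0.1. fail to reject H0.

tau_b = 0.2444 (C=28, D=17), p = 0.380720, fail to reject H0.


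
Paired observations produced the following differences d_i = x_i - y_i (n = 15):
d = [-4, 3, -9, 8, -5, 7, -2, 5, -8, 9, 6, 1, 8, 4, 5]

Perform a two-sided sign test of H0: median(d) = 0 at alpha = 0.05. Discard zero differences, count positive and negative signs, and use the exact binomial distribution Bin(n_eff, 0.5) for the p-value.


Step 1: Discard zero differences. Original n = 15; n_eff = number of nonzero differences = 15.
Nonzero differences (with sign): -4, +3, -9, +8, -5, +7, -2, +5, -8, +9, +6, +1, +8, +4, +5
Step 2: Count signs: positive = 10, negative = 5.
Step 3: Under H0: P(positive) = 0.5, so the number of positives S ~ Bin(15, 0.5).
Step 4: Two-sided exact p-value = sum of Bin(15,0.5) probabilities at or below the observed probability = 0.301758.
Step 5: alpha = 0.05. fail to reject H0.

n_eff = 15, pos = 10, neg = 5, p = 0.301758, fail to reject H0.
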